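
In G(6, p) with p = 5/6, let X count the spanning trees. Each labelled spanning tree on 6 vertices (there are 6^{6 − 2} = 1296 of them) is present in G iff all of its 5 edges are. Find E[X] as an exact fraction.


K_6 has 6^{6 − 2} = 1296 labelled spanning trees.
For each such spanning tree H, let X_H = 1 if all 5 edges of H are present in G. Then P[X_H = 1] = p^{5} = (5/6)^{5} = 3125/7776.
Summing the indicators: E[X] = Σ_H E[X_H] = 1296 · p^{5} = 1296 · 3125/7776 = 3125/6.
Numerically: E[X] ≈ 520.8.

E[X] = 1296 · (5/6)^{5} = 3125/6 ≈ 520.8.


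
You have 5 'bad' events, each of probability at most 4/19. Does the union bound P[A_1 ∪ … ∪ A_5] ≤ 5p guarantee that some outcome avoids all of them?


Union bound: P[∪_{i=1}^{5} A_i] ≤ Σ_i P[A_i] ≤ 5·p = 5·(4/19) = 20/19.
Numerically: 20/19 ≈ 1.05263.
Is 20/19 < 1? NO.
Since the bound 20/19 is ≥ 1, the union bound is uninformative here; it does NOT by itself certify existence.

5·p = 20/19 ≈ 1.05263; existence NOT certified by the union bound.


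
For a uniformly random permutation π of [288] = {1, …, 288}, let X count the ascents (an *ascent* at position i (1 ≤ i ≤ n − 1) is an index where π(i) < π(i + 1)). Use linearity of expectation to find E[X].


Write X = Σ X_I over i = 1, …, 287, with X_I the indicator of one ascent.
There are 287 indicators.
For each fixed i, the pair (π(i), π(i+1)) is a uniformly random ordered pair of distinct values from {1, …, 288}; by symmetry P[π(i) < π(i+1)] = 1/2.
By linearity: E[X] = 287 · (1/2) = (288 − 1) · (1/2) = 287/2 ≈ 143.5000.

E[X] = 287/2 = 143.5000.


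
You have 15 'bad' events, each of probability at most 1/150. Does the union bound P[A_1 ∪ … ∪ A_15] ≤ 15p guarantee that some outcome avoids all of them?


Union bound: P[∪_{i=1}^{15} A_i] ≤ Σ_i P[A_i] ≤ 15·p = 15·(1/150) = 1/10.
Numerically: 1/10 ≈ 0.1000000.
Is 1/10 < 1? YES.
Since P[∪ A_i] ≤ 1/10 < 1, the complement has P[∩ A_i^c] ≥ 1 − 1/10 = 9/10 > 0, so some outcome avoids every A_i.

15·p = 1/10 ≈ 0.1000000; existence CERTIFIED by the union bound.


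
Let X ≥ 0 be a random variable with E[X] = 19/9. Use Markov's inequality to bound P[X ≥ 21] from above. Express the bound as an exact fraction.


μ = E[X] = 19/9, a = 21.
Markov: P[X ≥ 21] ≤ μ/a = (19/9)/21 = 19/189.
Numerically: ≈ 0.100529.
(Since a = 21 > μ = 2.111111, the bound 19/189 is < 1 and informative.)

P[X ≥ 21] ≤ 19/189 ≈ 0.100529.


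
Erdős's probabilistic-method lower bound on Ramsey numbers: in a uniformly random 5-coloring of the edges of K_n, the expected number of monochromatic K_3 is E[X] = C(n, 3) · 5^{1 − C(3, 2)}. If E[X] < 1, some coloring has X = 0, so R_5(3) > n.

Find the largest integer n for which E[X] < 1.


We need C(n, 3) · 5^{1 − 3} < 1, i.e. C(n, 3) < 5^{3 − 1} = 25.
Check values of n near the boundary:
  n = 3: C(3, 3) = 1; 1 < 25? YES
  n = 4: C(4, 3) = 4; 4 < 25? YES
  n = 5: C(5, 3) = 10; 10 < 25? YES
  n = 6: C(6, 3) = 20; 20 < 25? YES
  n = 7: C(7, 3) = 35; 35 < 25? NO
  n = 8: C(8, 3) = 56; 56 < 25? NO
  n = 9: C(9, 3) = 84; 84 < 25? NO
The largest n with C(n, 3) < 25 is n = 6 (where E[X] = 4/5 ≈ 0.80000). Hence R_5(3) > 6, i.e. R_5(3) ≥ 7.

Largest n = 6; hence R_5(3) > 6.


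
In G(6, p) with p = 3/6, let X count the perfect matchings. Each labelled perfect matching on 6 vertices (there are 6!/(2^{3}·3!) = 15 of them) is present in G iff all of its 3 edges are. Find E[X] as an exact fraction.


K_6 has 6!/(2^{3}·3!) = 15 labelled perfect matchings.
For each such perfect matching H, let X_H = 1 if all 3 edges of H are present in G. Then P[X_H = 1] = p^{3} = (1/2)^{3} = 1/8.
By linearity: E[X] = Σ_H E[X_H] = 15 · p^{3} = 15 · 1/8 = 15/8.
Numerically: E[X] ≈ 1.875.

E[X] = 15 · (1/2)^{3} = 15/8 ≈ 1.875.


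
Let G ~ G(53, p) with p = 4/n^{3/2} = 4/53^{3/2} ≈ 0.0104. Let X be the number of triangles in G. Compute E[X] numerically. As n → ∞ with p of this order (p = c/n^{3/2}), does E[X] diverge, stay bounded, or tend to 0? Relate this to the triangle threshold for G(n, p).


Number of potential triangles: C(53, 3) = 23426.
Each occurs with probability p³ ≈ (0.0104)³ ≈ 1.11414e-06.
By linearity: E[X] = C(53, 3)·p³ ≈ 23426 · 1.11414e-06 ≈ 0.026.
Since α = 3/2 > 1, p = c/n^{3/2} = o(1/n) is below the triangle threshold p ~ 1/n. Asymptotically E[X] ~ (c³/6)·n^{3(1−α)} = (4³/6)·n^{-1.5} → 0, so by Markov's inequality G has no triangles w.h.p.

E[X] ≈ 0.026; in regime p = Θ(1/n^{3/2}) E[X] tends to 0 (below the triangle threshold p ~ 1/n).


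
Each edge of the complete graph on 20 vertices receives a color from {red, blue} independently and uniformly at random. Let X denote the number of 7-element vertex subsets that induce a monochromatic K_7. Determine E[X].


Let X = Σ_S X_S over the C(20, 7) = 77520 subsets S of size 7, where X_S = 1 if the K_7 on S is monochromatic.
For a fixed S, the K_7 on S has C(7, 2) = 21 edges. P[all 21 edges red] = (1/2)^21, and likewise for blue, so P[monochromatic] = 2·(1/2)^21 = 2^{1 − 21} = 1/1048576.
Summing: E[X] = C(20, 7) · 2^{1 − 21} = 77520 · 1/1048576 = 4845/65536.
Numerically: E[X] ≈ 0.073929.

E[X] = C(20,7)·2^(1−C(7,2)) = 4845/65536 ≈ 0.073929.


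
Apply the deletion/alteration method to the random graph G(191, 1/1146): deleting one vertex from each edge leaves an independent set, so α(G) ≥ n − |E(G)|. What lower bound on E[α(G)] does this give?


E[|E(G)|] = C(191, 2)·p = 18145 · (1/1146) = 95/6.
E[α(G)] ≥ n − E[|E(G)|] = 191 − 95/6 = 1051/6.
Numerically: ≈ 175.166667.
(This is only a lower bound; the true E[α(G)] may be larger.)

E[α(G)] ≥ 1051/6 ≈ 175.166667.


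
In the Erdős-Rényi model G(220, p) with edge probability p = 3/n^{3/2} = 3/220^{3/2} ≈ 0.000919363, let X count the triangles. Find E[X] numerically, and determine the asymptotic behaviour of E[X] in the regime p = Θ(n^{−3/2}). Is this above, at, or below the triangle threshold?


Number of potential triangles: C(220, 3) = 1750540.
Each occurs with probability p³ ≈ (0.000919363)³ ≈ 7.77072787e-10.
By linearity: E[X] = C(220, 3)·p³ ≈ 1750540 · 7.77072787e-10 ≈ 0.001360.
Since α = 3/2 > 1, p = c/n^{3/2} = o(1/n) is below the triangle threshold p ~ 1/n. Asymptotically E[X] ~ (c³/6)·n^{3(1−α)} = (3³/6)·n^{-1.5} → 0, so by Markov's inequality G has no triangles w.h.p.

E[X] ≈ 0.001360; in regime p = Θ(1/n^{3/2}) E[X] tends to 0 (below the triangle threshold p ~ 1/n).


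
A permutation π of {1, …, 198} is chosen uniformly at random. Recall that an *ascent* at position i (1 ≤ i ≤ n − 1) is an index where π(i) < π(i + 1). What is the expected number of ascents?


Write X = Σ X_I over i = 1, …, 197, with X_I the indicator of one ascent.
There are 197 indicators.
For each fixed i, the pair (π(i), π(i+1)) is a uniformly random ordered pair of distinct values from {1, …, 198}; by symmetry P[π(i) < π(i+1)] = 1/2.
By linearity: E[X] = 197 · (1/2) = (198 − 1) · (1/2) = 197/2 ≈ 98.50000.

E[X] = 197/2 = 98.50000.


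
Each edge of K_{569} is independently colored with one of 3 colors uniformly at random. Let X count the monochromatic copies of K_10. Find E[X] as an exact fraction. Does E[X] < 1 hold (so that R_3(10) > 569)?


E[X] = C(569, 10) · 3^{1 − 45} = 905357721286137524328 · 3^{−44} = 905357721286137524328/984770902183611232881.
As a reduced fraction: E[X] = 100595302365126391592/109418989131512359209 ≈ 0.9193587.
Is E[X] < 1? YES.
Since E[X] < 1, there exists a 3-coloring of K_{569} with no monochromatic K_10; hence R_3(10) > 569.

E[X] = 100595302365126391592/109418989131512359209 ≈ 0.9193587; E[X] < 1, so R_3(10) > 569.


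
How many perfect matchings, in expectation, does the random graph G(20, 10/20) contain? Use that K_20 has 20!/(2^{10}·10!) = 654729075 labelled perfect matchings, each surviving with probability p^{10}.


K_20 has 20!/(2^{10}·10!) = 654729075 labelled perfect matchings.
For each such perfect matching H, let X_H = 1 if all 10 edges of H are present in G. Then P[X_H = 1] = p^{10} = (1/2)^{10} = 1/1024.
By linearity: E[X] = Σ_H E[X_H] = 654729075 · p^{10} = 654729075 · 1/1024 = 654729075/1024.
Numerically: E[X] ≈ 6.39e+05.

E[X] = 654729075 · (1/2)^{10} = 654729075/1024 ≈ 6.39e+05.


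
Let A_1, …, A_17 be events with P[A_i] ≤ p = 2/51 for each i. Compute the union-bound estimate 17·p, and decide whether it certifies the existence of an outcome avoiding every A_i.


Union bound: P[∪_{i=1}^{17} A_i] ≤ Σ_i P[A_i] ≤ 17·p = 17·(2/51) = 2/3.
Numerically: 2/3 ≈ 0.666667.
Is 2/3 < 1? YES.
Since P[∪ A_i] ≤ 2/3 < 1, the complement has P[∩ A_i^c] ≥ 1 − 2/3 = 1/3 > 0, so some outcome avoids every A_i.

17·p = 2/3 ≈ 0.666667; existence CERTIFIED by the union bound.


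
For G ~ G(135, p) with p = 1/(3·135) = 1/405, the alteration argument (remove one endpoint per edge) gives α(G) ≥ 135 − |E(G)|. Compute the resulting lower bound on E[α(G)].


E[|E(G)|] = C(135, 2)·p = 9045 · (1/405) = 67/3.
E[α(G)] ≥ n − E[|E(G)|] = 135 − 67/3 = 338/3.
Numerically: ≈ 112.666667.
(This is only a lower bound; the true E[α(G)] may be larger.)

E[α(G)] ≥ 338/3 ≈ 112.666667.


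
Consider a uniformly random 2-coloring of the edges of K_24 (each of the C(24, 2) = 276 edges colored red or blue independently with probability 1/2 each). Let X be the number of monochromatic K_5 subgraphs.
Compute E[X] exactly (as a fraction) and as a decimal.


Let X = Σ_S X_S over the C(24, 5) = 42504 subsets S of size 5, where X_S = 1 if the K_5 on S is monochromatic.
For a fixed S, the K_5 on S has C(5, 2) = 10 edges. P[all 10 edges red] = (1/2)^10, and likewise for blue, so P[monochromatic] = 2·(1/2)^10 = 2^{1 − 10} = 1/512.
By linearity: E[X] = C(24, 5) · 2^{1 − 10} = 42504 · 1/512 = 5313/64.
Numerically: E[X] ≈ 83.015625.

E[X] = C(24,5)·2^(1−C(5,2)) = 5313/64 ≈ 83.015625.


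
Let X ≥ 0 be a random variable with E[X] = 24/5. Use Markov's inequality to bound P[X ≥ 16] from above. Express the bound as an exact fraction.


μ = E[X] = 24/5, a = 16.
Markov: P[X ≥ 16] ≤ μ/a = (24/5)/16 = 3/10.
Numerically: ≈ 0.300.
(Since a = 16 > μ = 4.800, the bound 3/10 is < 1 and informative.)

P[X ≥ 16] ≤ 3/10 ≈ 0.300.


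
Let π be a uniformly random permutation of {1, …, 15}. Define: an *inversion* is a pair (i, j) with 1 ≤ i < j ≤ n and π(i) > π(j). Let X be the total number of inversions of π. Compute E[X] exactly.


Write X = Σ X_I over the C(15, 2) = 105 pairs i < j, with X_I the indicator of one inversion.
There are 105 indicators.
For each fixed pair i < j, the values π(i) and π(j) are two distinct elements of {1, …, 15} in uniformly random order; by symmetry P[π(i) > π(j)] = 1/2.
By linearity: E[X] = 105 · (1/2) = C(15, 2) · (1/2) = 105/2 = 105/2 ≈ 52.500000.

E[X] = 105/2 = 52.500000.


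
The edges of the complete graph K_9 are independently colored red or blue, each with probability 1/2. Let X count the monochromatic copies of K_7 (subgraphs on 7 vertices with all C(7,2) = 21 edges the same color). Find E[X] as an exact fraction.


Let X = Σ_S X_S over the C(9, 7) = 36 subsets S of size 7, where X_S = 1 if the K_7 on S is monochromatic.
For a fixed S, the K_7 on S has C(7, 2) = 21 edges. P[all 21 edges red] = (1/2)^21, and likewise for blue, so P[monochromatic] = 2·(1/2)^21 = 2^{1 − 21} = 1/1048576.
Summing: E[X] = C(9, 7) · 2^{1 − 21} = 36 · 1/1048576 = 9/262144.
Numerically: E[X] ≈ 0.0000.

E[X] = C(9,7)·2^(1−C(7,2)) = 9/262144 ≈ 0.0000.


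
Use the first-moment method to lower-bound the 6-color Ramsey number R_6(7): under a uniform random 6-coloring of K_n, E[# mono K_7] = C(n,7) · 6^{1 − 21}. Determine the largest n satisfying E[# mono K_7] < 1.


We need C(n, 7) · 6^{1 − 21} < 1, i.e. C(n, 7) < 6^{21 − 1} = 3656158440062976.
Check values of n near the boundary:
  n = 564: C(564, 7) = 3469685994423792; 3469685994423792 < 3656158440062976? YES
  n = 565: C(565, 7) = 3513212521235560; 3513212521235560 < 3656158440062976? YES
  n = 566: C(566, 7) = 3557206237959440; 3557206237959440 < 3656158440062976? YES
  n = 567: C(567, 7) = 3601671315933933; 3601671315933933 < 3656158440062976? YES
  n = 568: C(568, 7) = 3646611956239704; 3646611956239704 < 3656158440062976? YES
  n = 569: C(569, 7) = 3692032389858348; 3692032389858348 < 3656158440062976? NO
  n = 570: C(570, 7) = 3737936877831720; 3737936877831720 < 3656158440062976? NO
  n = 571: C(571, 7) = 3784329711421830; 3784329711421830 < 3656158440062976? NO
The largest n with C(n, 7) < 3656158440062976 is n = 568 (where E[X] = 16882462760369/16926659444736 ≈ 0.997389). Hence R_6(7) > 568, i.e. R_6(7) ≥ 569.

Largest n = 568; hence R_6(7) > 568.


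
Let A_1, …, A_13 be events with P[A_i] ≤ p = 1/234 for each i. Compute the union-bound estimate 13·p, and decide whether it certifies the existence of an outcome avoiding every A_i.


Union bound: P[∪_{i=1}^{13} A_i] ≤ Σ_i P[A_i] ≤ 13·p = 13·(1/234) = 1/18.
Numerically: 1/18 ≈ 0.056.
Is 1/18 < 1? YES.
Since P[∪ A_i] ≤ 1/18 < 1, the complement has P[∩ A_i^c] ≥ 1 − 1/18 = 17/18 > 0, so some outcome avoids every A_i.

13·p = 1/18 ≈ 0.056; existence CERTIFIED by the union bound.


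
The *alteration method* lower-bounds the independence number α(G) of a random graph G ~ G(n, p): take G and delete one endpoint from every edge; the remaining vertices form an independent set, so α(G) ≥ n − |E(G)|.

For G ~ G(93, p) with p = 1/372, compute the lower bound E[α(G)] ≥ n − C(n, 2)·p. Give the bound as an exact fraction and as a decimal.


E[|E(G)|] = C(93, 2)·p = 4278 · (1/372) = 23/2.
E[α(G)] ≥ n − E[|E(G)|] = 93 − 23/2 = 163/2.
Numerically: ≈ 81.5000.
(This is only a lower bound; the true E[α(G)] may be larger.)

E[α(G)] ≥ 163/2 ≈ 81.5000.


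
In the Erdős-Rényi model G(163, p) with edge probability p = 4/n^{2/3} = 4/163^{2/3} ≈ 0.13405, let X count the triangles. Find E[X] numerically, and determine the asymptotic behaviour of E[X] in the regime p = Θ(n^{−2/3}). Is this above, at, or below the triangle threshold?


Number of potential triangles: C(163, 3) = 708561.
Each occurs with probability p³ ≈ (0.13405)³ ≈ 2.4088223e-03.
By linearity: E[X] = C(163, 3)·p³ ≈ 708561 · 2.4088223e-03 ≈ 1706.79755.
Since α = 2/3 < 1, p = c/n^{2/3} ≫ 1/n is above the triangle threshold p ~ 1/n. Asymptotically E[X] ~ (c³/6)·n^{3(1−α)} = (4³/6)·n^{1} → ∞; triangles are abundant w.h.p.

E[X] ≈ 1706.79755; in regime p = Θ(1/n^{2/3}) E[X] diverges (above the triangle threshold p ~ 1/n).


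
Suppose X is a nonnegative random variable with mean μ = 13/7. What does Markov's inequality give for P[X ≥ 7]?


μ = E[X] = 13/7, a = 7.
Markov: P[X ≥ 7] ≤ μ/a = (13/7)/7 = 13/49.
Numerically: ≈ 0.265.
(Since a = 7 > μ = 1.857, the bound 13/49 is < 1 and informative.)

P[X ≥ 7] ≤ 13/49 ≈ 0.265.


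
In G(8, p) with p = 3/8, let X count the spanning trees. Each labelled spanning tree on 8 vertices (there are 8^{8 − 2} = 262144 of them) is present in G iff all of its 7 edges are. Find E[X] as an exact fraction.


K_8 has 8^{8 − 2} = 262144 labelled spanning trees.
For each such spanning tree H, let X_H = 1 if all 7 edges of H are present in G. Then P[X_H = 1] = p^{7} = (3/8)^{7} = 2187/2097152.
By linearity: E[X] = Σ_H E[X_H] = 262144 · p^{7} = 262144 · 2187/2097152 = 2187/8.
Numerically: E[X] ≈ 273.4.

E[X] = 262144 · (3/8)^{7} = 2187/8 ≈ 273.4.


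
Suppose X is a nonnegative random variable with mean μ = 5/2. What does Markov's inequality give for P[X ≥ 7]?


μ = E[X] = 5/2, a = 7.
Markov: P[X ≥ 7] ≤ μ/a = (5/2)/7 = 5/14.
Numerically: ≈ 0.35714.
(Since a = 7 > μ = 2.50000, the bound 5/14 is < 1 and informative.)

P[X ≥ 7] ≤ 5/14 ≈ 0.35714.


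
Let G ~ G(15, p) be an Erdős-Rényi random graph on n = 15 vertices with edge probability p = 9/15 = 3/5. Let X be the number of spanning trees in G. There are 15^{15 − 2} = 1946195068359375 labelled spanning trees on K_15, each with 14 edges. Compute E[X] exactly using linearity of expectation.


K_15 has 15^{15 − 2} = 1946195068359375 labelled spanning trees.
For each such spanning tree H, let X_H = 1 if all 14 edges of H are present in G. Then P[X_H = 1] = p^{14} = (3/5)^{14} = 4782969/6103515625.
By linearity of expectation: E[X] = Σ_H E[X_H] = 1946195068359375 · p^{14} = 1946195068359375 · 4782969/6103515625 = 7625597484987/5.
Numerically: E[X] ≈ 1.5251e+12.

E[X] = 1946195068359375 · (3/5)^{14} = 7625597484987/5 ≈ 1.5251e+12.


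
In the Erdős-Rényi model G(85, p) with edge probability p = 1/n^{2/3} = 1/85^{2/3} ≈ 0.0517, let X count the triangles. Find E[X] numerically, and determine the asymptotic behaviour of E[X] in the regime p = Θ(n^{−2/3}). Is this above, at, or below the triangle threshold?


Number of potential triangles: C(85, 3) = 98770.
Each occurs with probability p³ ≈ (0.0517)³ ≈ 1.38408e-04.
By linearity: E[X] = C(85, 3)·p³ ≈ 98770 · 1.38408e-04 ≈ 13.671.
Since α = 2/3 < 1, p = c/n^{2/3} ≫ 1/n is above the triangle threshold p ~ 1/n. Asymptotically E[X] ~ (c³/6)·n^{3(1−α)} = (1³/6)·n^{1} → ∞; triangles are abundant w.h.p.

E[X] ≈ 13.671; in regime p = Θ(1/n^{2/3}) E[X] diverges (above the triangle threshold p ~ 1/n).


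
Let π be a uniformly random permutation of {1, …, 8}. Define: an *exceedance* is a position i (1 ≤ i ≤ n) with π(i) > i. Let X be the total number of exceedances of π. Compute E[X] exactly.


Write X = Σ_{i=1}^{8} X_i, where X_i = 1_{π(i) > i}.
For each fixed i, π(i) is uniform over {1, …, 8} (marginal of a uniform permutation), so P[π(i) > i] = (n − i)/n. Summing: Σ_{i=1}^{8} (n − i)/n = (0 + 1 + … + 7)/8 = 8(8 − 1)/(2·8) = (8 − 1)/2.
Hence E[X] = Σ_{i=1}^{8} (8 − i)/8 = 7/2 ≈ 3.5000.

E[X] = 7/2 = 3.5000.


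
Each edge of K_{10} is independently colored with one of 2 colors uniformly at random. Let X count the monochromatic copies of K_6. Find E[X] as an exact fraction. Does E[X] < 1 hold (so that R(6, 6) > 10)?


E[X] = C(10, 6) · 2^{1 − 15} = 210 · 2^{−14} = 210/16384.
As a reduced fraction: E[X] = 105/8192 ≈ 0.013.
Is E[X] < 1? YES.
Since E[X] < 1, there exists a 2-coloring of K_{10} with no monochromatic K_6; hence R(6, 6) > 10.

E[X] = 105/8192 ≈ 0.013; E[X] < 1, so R(6, 6) > 10.


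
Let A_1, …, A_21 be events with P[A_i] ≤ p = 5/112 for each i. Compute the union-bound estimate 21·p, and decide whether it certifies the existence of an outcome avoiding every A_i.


Union bound: P[∪_{i=1}^{21} A_i] ≤ Σ_i P[A_i] ≤ 21·p = 21·(5/112) = 15/16.
Numerically: 15/16 ≈ 0.938.
Is 15/16 < 1? YES.
Since P[∪ A_i] ≤ 15/16 < 1, the complement has P[∩ A_i^c] ≥ 1 − 15/16 = 1/16 > 0, so some outcome avoids every A_i.

21·p = 15/16 ≈ 0.938; existence CERTIFIED by the union bound.


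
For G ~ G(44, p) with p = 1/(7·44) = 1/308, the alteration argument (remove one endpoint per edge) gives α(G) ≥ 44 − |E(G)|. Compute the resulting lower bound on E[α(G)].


E[|E(G)|] = C(44, 2)·p = 946 · (1/308) = 43/14.
E[α(G)] ≥ n − E[|E(G)|] = 44 − 43/14 = 573/14.
Numerically: ≈ 40.929.
(This is only a lower bound; the true E[α(G)] may be larger.)

E[α(G)] ≥ 573/14 ≈ 40.929.


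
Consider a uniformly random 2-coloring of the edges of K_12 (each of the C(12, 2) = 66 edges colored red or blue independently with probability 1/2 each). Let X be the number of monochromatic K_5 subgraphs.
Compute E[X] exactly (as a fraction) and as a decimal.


Let X = Σ_S X_S over the C(12, 5) = 792 subsets S of size 5, where X_S = 1 if the K_5 on S is monochromatic.
For a fixed S, the K_5 on S has C(5, 2) = 10 edges. P[all 10 edges red] = (1/2)^10, and likewise for blue, so P[monochromatic] = 2·(1/2)^10 = 2^{1 − 10} = 1/512.
By linearity of expectation: E[X] = C(12, 5) · 2^{1 − 10} = 792 · 1/512 = 99/64.
Numerically: E[X] ≈ 1.5469.

E[X] = C(12,5)·2^(1−C(5,2)) = 99/64 ≈ 1.5469.


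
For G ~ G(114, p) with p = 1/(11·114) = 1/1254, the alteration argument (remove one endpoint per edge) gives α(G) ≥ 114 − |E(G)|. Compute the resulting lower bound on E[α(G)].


E[|E(G)|] = C(114, 2)·p = 6441 · (1/1254) = 113/22.
E[α(G)] ≥ n − E[|E(G)|] = 114 − 113/22 = 2395/22.
Numerically: ≈ 108.864.
(This is only a lower bound; the true E[α(G)] may be larger.)

E[α(G)] ≥ 2395/22 ≈ 108.864.


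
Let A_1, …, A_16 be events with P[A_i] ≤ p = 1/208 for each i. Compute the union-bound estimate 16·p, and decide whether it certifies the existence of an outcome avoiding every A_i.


Union bound: P[∪_{i=1}^{16} A_i] ≤ Σ_i P[A_i] ≤ 16·p = 16·(1/208) = 1/13.
Numerically: 1/13 ≈ 0.07692.
Is 1/13 < 1? YES.
Since P[∪ A_i] ≤ 1/13 < 1, the complement has P[∩ A_i^c] ≥ 1 − 1/13 = 12/13 > 0, so some outcome avoids every A_i.

16·p = 1/13 ≈ 0.07692; existence CERTIFIED by the union bound.


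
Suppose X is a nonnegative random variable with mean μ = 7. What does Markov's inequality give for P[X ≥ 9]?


μ = E[X] = 7, a = 9.
Markov: P[X ≥ 9] ≤ μ/a = (7)/9 = 7/9.
Numerically: ≈ 0.7778.
(Since a = 9 > μ = 7.0000, the bound 7/9 is < 1 and informative.)

P[X ≥ 9] ≤ 7/9 ≈ 0.7778.


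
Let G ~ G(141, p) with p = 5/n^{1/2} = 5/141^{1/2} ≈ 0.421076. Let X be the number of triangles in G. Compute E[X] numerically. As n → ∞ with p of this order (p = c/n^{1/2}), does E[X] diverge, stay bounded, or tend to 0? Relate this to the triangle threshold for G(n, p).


Number of potential triangles: C(141, 3) = 457310.
Each occurs with probability p³ ≈ (0.421076)³ ≈ 7.46588583e-02.
By linearity: E[X] = C(141, 3)·p³ ≈ 457310 · 7.46588583e-02 ≈ 34142.242467.
Since α = 1/2 < 1, p = c/n^{1/2} ≫ 1/n is above the triangle threshold p ~ 1/n. Asymptotically E[X] ~ (c³/6)·n^{3(1−α)} = (5³/6)·n^{1.5} → ∞; triangles are abundant w.h.p.

E[X] ≈ 34142.242467; in regime p = Θ(1/n^{1/2}) E[X] diverges (above the triangle threshold p ~ 1/n).


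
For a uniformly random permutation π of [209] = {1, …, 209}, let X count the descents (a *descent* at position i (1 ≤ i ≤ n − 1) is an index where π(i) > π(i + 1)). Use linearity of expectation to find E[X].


Write X = Σ X_I over i = 1, …, 208, with X_I the indicator of one descent.
There are 208 indicators.
For each fixed i, the pair (π(i), π(i+1)) is a uniformly random ordered pair of distinct values from {1, …, 209}; by symmetry P[π(i) > π(i+1)] = 1/2.
By linearity: E[X] = 208 · (1/2) = (209 − 1) · (1/2) = 104 ≈ 104.000.

E[X] = 104 = 104.000.


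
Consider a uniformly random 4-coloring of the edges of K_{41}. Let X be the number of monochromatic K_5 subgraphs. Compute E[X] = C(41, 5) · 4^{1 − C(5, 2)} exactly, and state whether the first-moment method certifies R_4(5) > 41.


E[X] = C(41, 5) · 4^{1 − 10} = 749398 · 4^{−9} = 749398/262144.
As a reduced fraction: E[X] = 374699/131072 ≈ 2.8587.
Is E[X] < 1? NO.
Since E[X] ≥ 1, the first-moment bound is inconclusive at n = 41; it does NOT by itself certify R_4(5) > 41.

E[X] = 374699/131072 ≈ 2.8587; E[X] ≥ 1; first-moment method inconclusive here.


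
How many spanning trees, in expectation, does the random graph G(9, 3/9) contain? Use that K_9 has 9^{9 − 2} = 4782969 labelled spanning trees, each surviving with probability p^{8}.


K_9 has 9^{9 − 2} = 4782969 labelled spanning trees.
For each such spanning tree H, let X_H = 1 if all 8 edges of H are present in G. Then P[X_H = 1] = p^{8} = (1/3)^{8} = 1/6561.
By linearity of expectation: E[X] = Σ_H E[X_H] = 4782969 · p^{8} = 4782969 · 1/6561 = 729.
Numerically: E[X] ≈ 729.

E[X] = 4782969 · (1/3)^{8} = 729 ≈ 729.


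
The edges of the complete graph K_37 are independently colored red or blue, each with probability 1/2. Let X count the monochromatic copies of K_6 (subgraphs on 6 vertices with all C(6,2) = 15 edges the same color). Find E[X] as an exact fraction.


Let X = Σ_S X_S over the C(37, 6) = 2324784 subsets S of size 6, where X_S = 1 if the K_6 on S is monochromatic.
For a fixed S, the K_6 on S has C(6, 2) = 15 edges. P[all 15 edges red] = (1/2)^15, and likewise for blue, so P[monochromatic] = 2·(1/2)^15 = 2^{1 − 15} = 1/16384.
Summing: E[X] = C(37, 6) · 2^{1 − 15} = 2324784 · 1/16384 = 145299/1024.
Numerically: E[X] ≈ 141.894.

E[X] = C(37,6)·2^(1−C(6,2)) = 145299/1024 ≈ 141.894.


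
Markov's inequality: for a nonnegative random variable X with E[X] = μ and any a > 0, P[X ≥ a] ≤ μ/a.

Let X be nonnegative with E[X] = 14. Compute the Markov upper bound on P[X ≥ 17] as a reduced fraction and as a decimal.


μ = E[X] = 14, a = 17.
Markov: P[X ≥ 17] ≤ μ/a = (14)/17 = 14/17.
Numerically: ≈ 0.823529.
(Since a = 17 > μ = 14.000000, the bound 14/17 is < 1 and informative.)

P[X ≥ 17] ≤ 14/17 ≈ 0.823529.


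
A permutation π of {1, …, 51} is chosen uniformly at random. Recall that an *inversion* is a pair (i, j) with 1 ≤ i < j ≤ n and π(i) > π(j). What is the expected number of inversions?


Write X = Σ X_I over the C(51, 2) = 1275 pairs i < j, with X_I the indicator of one inversion.
There are 1275 indicators.
For each fixed pair i < j, the values π(i) and π(j) are two distinct elements of {1, …, 51} in uniformly random order; by symmetry P[π(i) > π(j)] = 1/2.
By linearity: E[X] = 1275 · (1/2) = C(51, 2) · (1/2) = 1275/2 = 1275/2 ≈ 637.50000.

E[X] = 1275/2 = 637.50000.


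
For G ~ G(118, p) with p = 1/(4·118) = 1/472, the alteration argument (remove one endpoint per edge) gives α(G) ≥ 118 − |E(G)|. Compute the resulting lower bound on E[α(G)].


E[|E(G)|] = C(118, 2)·p = 6903 · (1/472) = 117/8.
E[α(G)] ≥ n − E[|E(G)|] = 118 − 117/8 = 827/8.
Numerically: ≈ 103.3750.
(This is only a lower bound; the true E[α(G)] may be larger.)

E[α(G)] ≥ 827/8 ≈ 103.3750.


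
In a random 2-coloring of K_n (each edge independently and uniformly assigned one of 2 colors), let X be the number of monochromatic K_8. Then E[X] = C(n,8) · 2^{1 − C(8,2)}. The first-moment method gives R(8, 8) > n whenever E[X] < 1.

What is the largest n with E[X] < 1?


We need C(n, 8) · 2^{1 − 28} < 1, i.e. C(n, 8) < 2^{28 − 1} = 134217728.
Check values of n near the boundary:
  n = 36: C(36, 8) = 30260340; 30260340 < 134217728? YES
  n = 37: C(37, 8) = 38608020; 38608020 < 134217728? YES
  n = 38: C(38, 8) = 48903492; 48903492 < 134217728? YES
  n = 39: C(39, 8) = 61523748; 61523748 < 134217728? YES
  n = 40: C(40, 8) = 76904685; 76904685 < 134217728? YES
  n = 41: C(41, 8) = 95548245; 95548245 < 134217728? YES
  n = 42: C(42, 8) = 118030185; 118030185 < 134217728? YES
  n = 43: C(43, 8) = 145008513; 145008513 < 134217728? NO
  n = 44: C(44, 8) = 177232627; 177232627 < 134217728? NO
The largest n with C(n, 8) < 134217728 is n = 42 (where E[X] = 118030185/134217728 ≈ 0.8793934). Hence R(8, 8) > 42, i.e. R(8, 8) ≥ 43.

Largest n = 42; hence R(8, 8) > 42.


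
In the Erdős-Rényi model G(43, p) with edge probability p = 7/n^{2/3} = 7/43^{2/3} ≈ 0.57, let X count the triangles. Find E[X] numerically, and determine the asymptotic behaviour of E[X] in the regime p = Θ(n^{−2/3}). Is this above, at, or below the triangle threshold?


Number of potential triangles: C(43, 3) = 12341.
Each occurs with probability p³ ≈ (0.57)³ ≈ 1.85506e-01.
By linearity: E[X] = C(43, 3)·p³ ≈ 12341 · 1.85506e-01 ≈ 2289.326.
Since α = 2/3 < 1, p = c/n^{2/3} ≫ 1/n is above the triangle threshold p ~ 1/n. Asymptotically E[X] ~ (c³/6)·n^{3(1−α)} = (7³/6)·n^{1} → ∞; triangles are abundant w.h.p.

E[X] ≈ 2289.326; in regime p = Θ(1/n^{2/3}) E[X] diverges (above the triangle threshold p ~ 1/n).


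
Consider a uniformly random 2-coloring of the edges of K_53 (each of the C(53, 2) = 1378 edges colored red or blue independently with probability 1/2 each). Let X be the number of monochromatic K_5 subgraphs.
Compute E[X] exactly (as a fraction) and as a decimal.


Let X = Σ_S X_S over the C(53, 5) = 2869685 subsets S of size 5, where X_S = 1 if the K_5 on S is monochromatic.
For a fixed S, the K_5 on S has C(5, 2) = 10 edges. P[all 10 edges red] = (1/2)^10, and likewise for blue, so P[monochromatic] = 2·(1/2)^10 = 2^{1 − 10} = 1/512.
Summing: E[X] = C(53, 5) · 2^{1 − 10} = 2869685 · 1/512 = 2869685/512.
Numerically: E[X] ≈ 5604.85352.

E[X] = C(53,5)·2^(1−C(5,2)) = 2869685/512 ≈ 5604.85352.


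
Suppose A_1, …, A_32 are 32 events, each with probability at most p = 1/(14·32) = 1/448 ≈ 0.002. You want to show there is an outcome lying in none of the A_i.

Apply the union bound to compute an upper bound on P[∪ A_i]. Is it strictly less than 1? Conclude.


Union bound: P[∪_{i=1}^{32} A_i] ≤ Σ_i P[A_i] ≤ 32·p = 32·(1/448) = 1/14.
Numerically: 1/14 ≈ 0.071.
Is 1/14 < 1? YES.
Since P[∪ A_i] ≤ 1/14 < 1, the complement has P[∩ A_i^c] ≥ 1 − 1/14 = 13/14 > 0, so some outcome avoids every A_i.

32·p = 1/14 ≈ 0.071; existence CERTIFIED by the union bound.


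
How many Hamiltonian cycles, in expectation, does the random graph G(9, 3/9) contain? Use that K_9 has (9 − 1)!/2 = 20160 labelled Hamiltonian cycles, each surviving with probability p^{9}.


K_9 has (9 − 1)!/2 = 20160 labelled Hamiltonian cycles.
For each such Hamiltonian cycle H, let X_H = 1 if all 9 edges of H are present in G. Then P[X_H = 1] = p^{9} = (1/3)^{9} = 1/19683.
Summing the indicators: E[X] = Σ_H E[X_H] = 20160 · p^{9} = 20160 · 1/19683 = 2240/2187.
Numerically: E[X] ≈ 1.024.

E[X] = 20160 · (1/3)^{9} = 2240/2187 ≈ 1.024.


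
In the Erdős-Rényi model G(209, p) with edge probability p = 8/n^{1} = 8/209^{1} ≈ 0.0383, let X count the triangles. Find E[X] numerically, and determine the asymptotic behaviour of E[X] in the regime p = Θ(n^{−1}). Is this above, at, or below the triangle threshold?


Number of potential triangles: C(209, 3) = 1499784.
Each occurs with probability p³ ≈ (0.0383)³ ≈ 5.60830e-05.
By linearity: E[X] = C(209, 3)·p³ ≈ 1499784 · 5.60830e-05 ≈ 84.112.
Here α = 1, so p = 8/n is exactly at the triangle threshold p ~ 1/n. Asymptotically E[X] → c³/6 = 8³/6 = 256/3 ≈ 85.333, a bounded constant. In this regime the triangle count is asymptotically Poisson(c³/6).

E[X] ≈ 84.112; in regime p = Θ(1/n^{1}) E[X] stays bounded (at the triangle threshold p ~ 1/n).


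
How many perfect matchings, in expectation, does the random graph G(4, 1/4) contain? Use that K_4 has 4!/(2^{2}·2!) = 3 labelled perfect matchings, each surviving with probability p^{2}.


K_4 has 4!/(2^{2}·2!) = 3 labelled perfect matchings.
For each such perfect matching H, let X_H = 1 if all 2 edges of H are present in G. Then P[X_H = 1] = p^{2} = (1/4)^{2} = 1/16.
By linearity: E[X] = Σ_H E[X_H] = 3 · p^{2} = 3 · 1/16 = 3/16.
Numerically: E[X] ≈ 0.1875.

E[X] = 3 · (1/4)^{2} = 3/16 ≈ 0.1875.


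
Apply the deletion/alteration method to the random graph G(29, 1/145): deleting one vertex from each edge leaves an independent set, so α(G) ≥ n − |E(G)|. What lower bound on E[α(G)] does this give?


E[|E(G)|] = C(29, 2)·p = 406 · (1/145) = 14/5.
E[α(G)] ≥ n − E[|E(G)|] = 29 − 14/5 = 131/5.
Numerically: ≈ 26.2000.
(This is only a lower bound; the true E[α(G)] may be larger.)

E[α(G)] ≥ 131/5 ≈ 26.2000.


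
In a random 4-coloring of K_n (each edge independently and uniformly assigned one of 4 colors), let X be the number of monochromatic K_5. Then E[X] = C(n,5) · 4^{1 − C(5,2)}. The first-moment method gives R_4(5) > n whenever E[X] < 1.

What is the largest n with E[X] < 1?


We need C(n, 5) · 4^{1 − 10} < 1, i.e. C(n, 5) < 4^{10 − 1} = 262144.
Check values of n near the boundary:
  n = 32: C(32, 5) = 201376; 201376 < 262144? YES
  n = 33: C(33, 5) = 237336; 237336 < 262144? YES
  n = 34: C(34, 5) = 278256; 278256 < 262144? NO
  n = 35: C(35, 5) = 324632; 324632 < 262144? NO
  n = 36: C(36, 5) = 376992; 376992 < 262144? NO
The largest n with C(n, 5) < 262144 is n = 33 (where E[X] = 29667/32768 ≈ 0.9053650). Hence R_4(5) > 33, i.e. R_4(5) ≥ 34.

Largest n = 33; hence R_4(5) > 33.


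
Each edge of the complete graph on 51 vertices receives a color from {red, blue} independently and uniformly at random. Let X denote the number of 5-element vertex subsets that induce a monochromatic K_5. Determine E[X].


Let X = Σ_S X_S over the C(51, 5) = 2349060 subsets S of size 5, where X_S = 1 if the K_5 on S is monochromatic.
For a fixed S, the K_5 on S has C(5, 2) = 10 edges. P[all 10 edges red] = (1/2)^10, and likewise for blue, so P[monochromatic] = 2·(1/2)^10 = 2^{1 − 10} = 1/512.
By linearity: E[X] = C(51, 5) · 2^{1 − 10} = 2349060 · 1/512 = 587265/128.
Numerically: E[X] ≈ 4588.008.

E[X] = C(51,5)·2^(1−C(5,2)) = 587265/128 ≈ 4588.008.


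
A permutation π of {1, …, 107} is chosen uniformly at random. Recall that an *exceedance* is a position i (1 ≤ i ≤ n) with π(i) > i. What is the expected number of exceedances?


Write X = Σ_{i=1}^{107} X_i, where X_i = 1_{π(i) > i}.
For each fixed i, π(i) is uniform over {1, …, 107} (marginal of a uniform permutation), so P[π(i) > i] = (n − i)/n. Summing: Σ_{i=1}^{107} (n − i)/n = (0 + 1 + … + 106)/107 = 107(107 − 1)/(2·107) = (107 − 1)/2.
Hence E[X] = Σ_{i=1}^{107} (107 − i)/107 = 53 ≈ 53.000000.

E[X] = 53 = 53.000000.


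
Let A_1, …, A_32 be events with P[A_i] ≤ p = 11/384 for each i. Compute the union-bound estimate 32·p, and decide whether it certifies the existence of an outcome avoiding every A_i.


Union bound: P[∪_{i=1}^{32} A_i] ≤ Σ_i P[A_i] ≤ 32·p = 32·(11/384) = 11/12.
Numerically: 11/12 ≈ 0.9167.
Is 11/12 < 1? YES.
Since P[∪ A_i] ≤ 11/12 < 1, the complement has P[∩ A_i^c] ≥ 1 − 11/12 = 1/12 > 0, so some outcome avoids every A_i.

32·p = 11/12 ≈ 0.9167; existence CERTIFIED by the union bound.


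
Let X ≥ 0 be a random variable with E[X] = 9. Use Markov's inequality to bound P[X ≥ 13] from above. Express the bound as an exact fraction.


μ = E[X] = 9, a = 13.
Markov: P[X ≥ 13] ≤ μ/a = (9)/13 = 9/13.
Numerically: ≈ 0.692308.
(Since a = 13 > μ = 9.000000, the bound 9/13 is < 1 and informative.)

P[X ≥ 13] ≤ 9/13 ≈ 0.692308.


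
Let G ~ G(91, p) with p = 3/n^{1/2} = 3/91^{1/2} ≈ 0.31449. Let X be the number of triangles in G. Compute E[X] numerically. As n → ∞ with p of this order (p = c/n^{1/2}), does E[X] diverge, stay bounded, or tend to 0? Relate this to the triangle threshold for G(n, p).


Number of potential triangles: C(91, 3) = 121485.
Each occurs with probability p³ ≈ (0.31449)³ ≈ 3.1102957e-02.
By linearity: E[X] = C(91, 3)·p³ ≈ 121485 · 3.1102957e-02 ≈ 3778.54269.
Since α = 1/2 < 1, p = c/n^{1/2} ≫ 1/n is above the triangle threshold p ~ 1/n. Asymptotically E[X] ~ (c³/6)·n^{3(1−α)} = (3³/6)·n^{1.5} → ∞; triangles are abundant w.h.p.

E[X] ≈ 3778.54269; in regime p = Θ(1/n^{1/2}) E[X] diverges (above the triangle threshold p ~ 1/n).


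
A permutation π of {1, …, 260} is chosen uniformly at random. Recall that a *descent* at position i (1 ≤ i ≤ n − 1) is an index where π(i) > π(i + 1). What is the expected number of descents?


Write X = Σ X_I over i = 1, …, 259, with X_I the indicator of one descent.
There are 259 indicators.
For each fixed i, the pair (π(i), π(i+1)) is a uniformly random ordered pair of distinct values from {1, …, 260}; by symmetry P[π(i) > π(i+1)] = 1/2.
By linearity: E[X] = 259 · (1/2) = (260 − 1) · (1/2) = 259/2 ≈ 129.500.

E[X] = 259/2 = 129.500.


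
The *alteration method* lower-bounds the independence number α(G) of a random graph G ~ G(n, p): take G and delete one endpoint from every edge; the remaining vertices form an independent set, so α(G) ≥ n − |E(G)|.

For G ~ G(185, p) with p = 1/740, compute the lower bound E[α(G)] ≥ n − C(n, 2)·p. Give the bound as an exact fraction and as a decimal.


E[|E(G)|] = C(185, 2)·p = 17020 · (1/740) = 23.
E[α(G)] ≥ n − E[|E(G)|] = 185 − 23 = 162.
Numerically: ≈ 162.000000.
(This is only a lower bound; the true E[α(G)] may be larger.)

E[α(G)] ≥ 162 ≈ 162.000000.


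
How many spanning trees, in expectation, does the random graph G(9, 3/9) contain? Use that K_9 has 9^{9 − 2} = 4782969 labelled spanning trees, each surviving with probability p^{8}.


K_9 has 9^{9 − 2} = 4782969 labelled spanning trees.
For each such spanning tree H, let X_H = 1 if all 8 edges of H are present in G. Then P[X_H = 1] = p^{8} = (1/3)^{8} = 1/6561.
By linearity of expectation: E[X] = Σ_H E[X_H] = 4782969 · p^{8} = 4782969 · 1/6561 = 729.
Numerically: E[X] ≈ 729.

E[X] = 4782969 · (1/3)^{8} = 729 ≈ 729.


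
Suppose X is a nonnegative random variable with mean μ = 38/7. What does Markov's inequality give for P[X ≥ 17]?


μ = E[X] = 38/7, a = 17.
Markov: P[X ≥ 17] ≤ μ/a = (38/7)/17 = 38/119.
Numerically: ≈ 0.3193.
(Since a = 17 > μ = 5.4286, the bound 38/119 is < 1 and informative.)

P[X ≥ 17] ≤ 38/119 ≈ 0.3193.


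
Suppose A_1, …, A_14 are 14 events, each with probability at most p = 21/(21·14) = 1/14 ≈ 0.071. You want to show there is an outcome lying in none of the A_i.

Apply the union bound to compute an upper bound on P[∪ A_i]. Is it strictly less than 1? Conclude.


Union bound: P[∪_{i=1}^{14} A_i] ≤ Σ_i P[A_i] ≤ 14·p = 14·(1/14) = 1.
Numerically: 1 ≈ 1.000.
Is 1 < 1? NO.
Since the bound 1 is ≥ 1, the union bound is uninformative here; it does NOT by itself certify existence.

14·p = 1 ≈ 1.000; existence NOT certified by the union bound.


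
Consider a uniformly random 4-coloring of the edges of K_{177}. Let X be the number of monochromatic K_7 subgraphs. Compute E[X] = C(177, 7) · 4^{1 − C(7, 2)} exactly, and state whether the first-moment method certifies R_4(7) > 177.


E[X] = C(177, 7) · 4^{1 − 21} = 957664425960 · 4^{−20} = 957664425960/1099511627776.
As a reduced fraction: E[X] = 119708053245/137438953472 ≈ 0.8709907.
Is E[X] < 1? YES.
Since E[X] < 1, there exists a 4-coloring of K_{177} with no monochromatic K_7; hence R_4(7) > 177.

E[X] = 119708053245/137438953472 ≈ 0.8709907; E[X] < 1, so R_4(7) > 177.


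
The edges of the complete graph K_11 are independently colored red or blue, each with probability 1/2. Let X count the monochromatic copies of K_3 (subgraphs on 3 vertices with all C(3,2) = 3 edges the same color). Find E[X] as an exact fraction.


Let X = Σ_S X_S over the C(11, 3) = 165 subsets S of size 3, where X_S = 1 if the K_3 on S is monochromatic.
For a fixed S, the K_3 on S has C(3, 2) = 3 edges. P[all 3 edges red] = (1/2)^3, and likewise for blue, so P[monochromatic] = 2·(1/2)^3 = 2^{1 − 3} = 1/4.
By linearity of expectation: E[X] = C(11, 3) · 2^{1 − 3} = 165 · 1/4 = 165/4.
Numerically: E[X] ≈ 41.250.

E[X] = C(11,3)·2^(1−C(3,2)) = 165/4 ≈ 41.250.


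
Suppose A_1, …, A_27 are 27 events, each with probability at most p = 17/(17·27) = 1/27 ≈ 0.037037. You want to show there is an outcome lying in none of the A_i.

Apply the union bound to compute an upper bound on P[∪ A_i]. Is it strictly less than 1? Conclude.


Union bound: P[∪_{i=1}^{27} A_i] ≤ Σ_i P[A_i] ≤ 27·p = 27·(1/27) = 1.
Numerically: 1 ≈ 1.000000.
Is 1 < 1? NO.
Since the bound 1 is ≥ 1, the union bound is uninformative here; it does NOT by itself certify existence.

27·p = 1 ≈ 1.000000; existence NOT certified by the union bound.


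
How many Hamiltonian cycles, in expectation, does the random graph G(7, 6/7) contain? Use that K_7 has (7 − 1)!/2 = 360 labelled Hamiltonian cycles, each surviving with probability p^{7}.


K_7 has (7 − 1)!/2 = 360 labelled Hamiltonian cycles.
For each such Hamiltonian cycle H, let X_H = 1 if all 7 edges of H are present in G. Then P[X_H = 1] = p^{7} = (6/7)^{7} = 279936/823543.
By linearity: E[X] = Σ_H E[X_H] = 360 · p^{7} = 360 · 279936/823543 = 100776960/823543.
Numerically: E[X] ≈ 122.4.

E[X] = 360 · (6/7)^{7} = 100776960/823543 ≈ 122.4.
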